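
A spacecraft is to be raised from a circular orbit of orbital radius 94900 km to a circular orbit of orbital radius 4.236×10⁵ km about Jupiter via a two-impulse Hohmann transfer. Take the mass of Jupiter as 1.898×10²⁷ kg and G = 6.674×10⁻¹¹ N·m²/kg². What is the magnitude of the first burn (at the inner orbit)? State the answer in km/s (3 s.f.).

μ = GM = 6.674×10⁻¹¹ × 1.898×10²⁷ = 1.267×10¹⁷ m³/s².
r₁ = 94900 km = 9.490×10⁷ m.
r₂ = 4.236×10⁵ km = 4.236×10⁸ m.
Transfer ellipse a_t = (r₁ + r₂)/2 = 2.592×10⁸ m.
At r₁: circular v_c1 = √(μ/r₁) = 36530 m/s; transfer-perijove v_p = √[μ(2/r₁ − 1/a_t)] = 46700 m/s.
Δv₁ = v_p − v_c1 = 10170 m/s.
= 10.17 km/s.

Δv ≈ 10.2 km/s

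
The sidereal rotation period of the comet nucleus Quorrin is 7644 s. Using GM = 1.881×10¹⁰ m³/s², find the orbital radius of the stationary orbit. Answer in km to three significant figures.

A synchronous orbit has period T, so by Kepler's third law a = (μT²/4π²)^(1/3).
μT²/4π² = 1.881×10¹⁰ × (7.644×10³)² / 39.48 = 2.784×10¹⁶ m³.
a = 3.031×10⁵ m = 303.08 km.

r_sync ≈ 303 km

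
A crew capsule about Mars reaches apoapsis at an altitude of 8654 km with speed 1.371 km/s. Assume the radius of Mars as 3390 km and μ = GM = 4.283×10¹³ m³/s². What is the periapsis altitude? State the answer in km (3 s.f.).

r_a = 3390 + 8654 = 12044 km = 1.204×10⁷ m.
Specific energy ε = v²/2 − μ/r = -2.616×10⁶ J/kg, so a = −μ/(2ε) = 8.185×10⁶ m.
The apsides satisfy r_p + r_a = 2a, so the periapsis radius is 2a − r_a = 4.326×10⁶ m = 4326.4 km.
Periapsis altitude = 4326.4 − 3390 = 936.40 km.

periapsis altitude ≈ 936 km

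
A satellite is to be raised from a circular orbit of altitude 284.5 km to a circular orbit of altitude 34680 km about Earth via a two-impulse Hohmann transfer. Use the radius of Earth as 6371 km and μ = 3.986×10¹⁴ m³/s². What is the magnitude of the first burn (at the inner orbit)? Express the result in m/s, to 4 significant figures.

Δv ≈ 2413 m/s

r₁ = 6371 + 284.5 = 6655.5 km = 6.6555×10⁶ m.
r₂ = 6371 + 34680 = 41051 km = 4.1051×10⁷ m.
Transfer ellipse a_t = (r₁ + r₂)/2 = 2.385×10⁷ m.
At r₁: circular v_c1 = √(μ/r₁) = 7739 m/s; transfer-perigee v_p = √[μ(2/r₁ − 1/a_t)] = 10150 m/s.
Δv₁ = v_p − v_c1 = 2413 m/s.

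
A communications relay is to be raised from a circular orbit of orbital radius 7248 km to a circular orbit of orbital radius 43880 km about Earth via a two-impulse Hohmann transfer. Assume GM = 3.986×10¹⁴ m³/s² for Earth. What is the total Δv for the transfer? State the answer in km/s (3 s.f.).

r₁ = 7248 km = 7.248×10⁶ m.
r₂ = 43880 km = 4.388×10⁷ m.
Transfer ellipse a_t = (r₁ + r₂)/2 = 2.556×10⁷ m.
At r₁: circular v_c1 = √(μ/r₁) = 7416 m/s; transfer-perigee v_p = √[μ(2/r₁ − 1/a_t)] = 9716 m/s.
Δv₁ = v_p − v_c1 = 2300 m/s.
At r₂: circular v_c2 = √(μ/r₂) = 3014 m/s; transfer-apogee v_a = √[μ(2/r₂ − 1/a_t)] = 1605 m/s.
Δv₂ = v_c2 − v_a = 1409 m/s.
Total Δv = Δv₁ + Δv₂ = 3709 m/s = 3.709 km/s.

Δv_total ≈ 3.71 km/s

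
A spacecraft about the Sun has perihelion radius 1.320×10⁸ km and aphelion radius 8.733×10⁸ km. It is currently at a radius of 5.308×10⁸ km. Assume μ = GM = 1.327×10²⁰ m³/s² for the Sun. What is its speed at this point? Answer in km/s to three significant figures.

v ≈ 15.4 km/s

Semi-major axis a = (r_p + r_a)/2 = 5.0265×10⁸ km = 5.026×10¹¹ m.
Vis-viva: v² = μ(2/r − 1/a) = 1.327×10²⁰ × (3.768×10⁻¹² − 1.989×10⁻¹²) = 2.360×10⁸ m²/s².
v = 15360 m/s = 15.36 km/s.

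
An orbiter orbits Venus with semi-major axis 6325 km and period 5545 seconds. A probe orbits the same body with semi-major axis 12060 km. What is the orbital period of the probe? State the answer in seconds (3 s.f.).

T₂ ≈ 14600 seconds

Kepler's third law: T² ∝ a³, so T₂ = T₁ (a₂/a₁)^(3/2).
a₂/a₁ = 1.907, (a₂/a₁)^(3/2) = 2.633.
T₂ = 5545 × 2.633 = 14600 seconds.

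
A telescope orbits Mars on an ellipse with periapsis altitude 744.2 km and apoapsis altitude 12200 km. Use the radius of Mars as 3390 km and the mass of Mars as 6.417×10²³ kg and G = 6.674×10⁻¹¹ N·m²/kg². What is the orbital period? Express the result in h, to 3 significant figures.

μ = GM = 6.674×10⁻¹¹ × 6.417×10²³ = 4.283×10¹³ m³/s².
r_p = 3390 + 744.2 = 4134.2 km = 4.1342×10⁶ m.
r_a = 3390 + 12200 = 15590 km = 1.5590×10⁷ m.
Semi-major axis a = (r_p + r_a)/2 = (4134.2 + 15590)/2 = 9862.1 km = 9.862×10⁶ m.
By Kepler's third law T = 2π√(a³/μ) = 2π × 4.733×10³ = 2.974×10⁴ s.
= 8.260 h.

T ≈ 8.26 h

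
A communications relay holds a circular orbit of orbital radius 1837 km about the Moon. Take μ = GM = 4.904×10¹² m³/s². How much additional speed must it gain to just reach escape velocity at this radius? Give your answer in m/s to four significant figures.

r = 1837 km = 1.837×10⁶ m.
Circular speed v_c = √(μ/r) = 1634 m/s.
Escape speed v_esc = √(2μ/r) = √2 × v_c = 2311 m/s.
Δv = v_esc − v_c = 676.8 m/s.

Δv ≈ 676.8 m/s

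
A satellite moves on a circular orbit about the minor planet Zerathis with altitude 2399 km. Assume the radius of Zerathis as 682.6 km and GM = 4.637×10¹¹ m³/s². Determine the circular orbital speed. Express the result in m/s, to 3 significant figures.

r = 682.6 + 2399 = 3081.6 km = 3.0816×10⁶ m.
For a circular orbit v = √(μ/r) = √(4.637×10¹¹ / 3.082×10⁶) = √(1.505×10⁵) = 387.9 m/s.

v ≈ 388 m/s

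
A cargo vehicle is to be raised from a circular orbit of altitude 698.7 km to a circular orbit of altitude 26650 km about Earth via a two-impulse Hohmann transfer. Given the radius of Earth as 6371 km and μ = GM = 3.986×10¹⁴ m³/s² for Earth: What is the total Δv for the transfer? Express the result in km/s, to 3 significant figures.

r₁ = 6371 + 698.7 = 7069.7 km = 7.0697×10⁶ m.
r₂ = 6371 + 26650 = 33021 km = 3.3021×10⁷ m.
Transfer ellipse a_t = (r₁ + r₂)/2 = 2.005×10⁷ m.
At r₁: circular v_c1 = √(μ/r₁) = 7509 m/s; transfer-perigee v_p = √[μ(2/r₁ − 1/a_t)] = 9637 m/s.
Δv₁ = v_p − v_c1 = 2129 m/s.
At r₂: circular v_c2 = √(μ/r₂) = 3474 m/s; transfer-apogee v_a = √[μ(2/r₂ − 1/a_t)] = 2063 m/s.
Δv₂ = v_c2 − v_a = 1411 m/s.
Total Δv = Δv₁ + Δv₂ = 3540 m/s = 3.540 km/s.

Δv_total ≈ 3.54 km/s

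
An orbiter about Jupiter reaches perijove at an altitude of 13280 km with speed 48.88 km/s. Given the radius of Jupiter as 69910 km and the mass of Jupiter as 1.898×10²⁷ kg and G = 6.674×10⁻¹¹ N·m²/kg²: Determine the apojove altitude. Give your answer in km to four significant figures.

μ = GM = 6.674×10⁻¹¹ × 1.898×10²⁷ = 1.267×10¹⁷ m³/s².
r_p = 69910 + 13280 = 83190 km = 8.319×10⁷ m.
Specific energy ε = v²/2 − μ/r = -3.281×10⁸ J/kg, so a = −μ/(2ε) = 1.931×10⁸ m.
The apsides satisfy r_p + r_a = 2a, so the apojove radius is 2a − r_p = 3.029×10⁸ m = 3.0293×10⁵ km.
Apojove altitude = 3.0293×10⁵ − 69910 = 2.3302×10⁵ km.

apojove altitude ≈ 2.330×10⁵ km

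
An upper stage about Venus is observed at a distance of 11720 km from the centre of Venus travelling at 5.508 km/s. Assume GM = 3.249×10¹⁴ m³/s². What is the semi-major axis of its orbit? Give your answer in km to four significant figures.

a ≈ 12940 km

r = 1.172×10⁷ m.
Specific orbital energy ε = v²/2 − μ/r = (5508)²/2 − 3.249×10¹⁴/1.172×10⁷ = -1.255×10⁷ J/kg.
Since ε = −μ/(2a), a = −μ/(2ε) = 1.294×10⁷ m = 12941 km.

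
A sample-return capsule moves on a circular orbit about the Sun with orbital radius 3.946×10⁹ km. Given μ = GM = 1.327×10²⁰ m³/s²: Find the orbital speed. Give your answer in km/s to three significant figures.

r = 3.946×10⁹ km = 3.946×10¹² m.
For a circular orbit v = √(μ/r) = √(1.327×10²⁰ / 3.946×10¹²) = √(3.363×10⁷) = 5799 m/s.
That is 5.799 km/s.

v ≈ 5.80 km/s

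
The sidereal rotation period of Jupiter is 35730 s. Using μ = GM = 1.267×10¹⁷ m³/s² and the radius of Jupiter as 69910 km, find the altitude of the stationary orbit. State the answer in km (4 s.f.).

A synchronous orbit has period T, so by Kepler's third law a = (μT²/4π²)^(1/3).
μT²/4π² = 1.267×10¹⁷ × (3.573×10⁴)² / 39.48 = 4.097×10²⁴ m³.
a = 1.600×10⁸ m = 1.6002×10⁵ km.
Altitude h = a − R = 1.6002×10⁵ − 69910 = 90105 km.

h_sync ≈ 90110 km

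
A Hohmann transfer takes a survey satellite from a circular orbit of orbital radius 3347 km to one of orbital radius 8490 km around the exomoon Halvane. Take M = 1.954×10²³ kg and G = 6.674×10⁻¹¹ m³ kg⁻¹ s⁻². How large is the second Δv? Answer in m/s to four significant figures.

μ = GM = 6.674×10⁻¹¹ × 1.954×10²³ = 1.304×10¹³ m³/s².
r₁ = 3347 km = 3.347×10⁶ m.
r₂ = 8490 km = 8.490×10⁶ m.
Transfer ellipse a_t = (r₁ + r₂)/2 = 5.918×10⁶ m.
At r₁: circular v_c1 = √(μ/r₁) = 1974 m/s; transfer-periapsis v_p = √[μ(2/r₁ − 1/a_t)] = 2364 m/s.
At r₂: circular v_c2 = √(μ/r₂) = 1239 m/s; transfer-apoapsis v_a = √[μ(2/r₂ − 1/a_t)] = 932.0 m/s.
Δv₂ = v_c2 − v_a = 307.4 m/s.

Δv ≈ 307.4 m/s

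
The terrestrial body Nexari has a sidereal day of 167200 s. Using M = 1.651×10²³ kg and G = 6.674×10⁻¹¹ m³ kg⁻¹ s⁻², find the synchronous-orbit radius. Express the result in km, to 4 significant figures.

r_sync ≈ 19830 km

μ = GM = 6.674×10⁻¹¹ × 1.651×10²³ = 1.102×10¹³ m³/s².
A synchronous orbit has period T, so by Kepler's third law a = (μT²/4π²)^(1/3).
μT²/4π² = 1.102×10¹³ × (1.672×10⁵)² / 39.48 = 7.803×10²¹ m³.
a = 1.983×10⁷ m = 19834 km.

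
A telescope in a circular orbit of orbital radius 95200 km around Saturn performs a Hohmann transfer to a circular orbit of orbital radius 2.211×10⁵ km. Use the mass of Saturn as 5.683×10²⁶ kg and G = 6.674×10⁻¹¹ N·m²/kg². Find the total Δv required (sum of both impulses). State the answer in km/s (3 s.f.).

μ = GM = 6.674×10⁻¹¹ × 5.683×10²⁶ = 3.793×10¹⁶ m³/s².
r₁ = 95200 km = 9.520×10⁷ m.
r₂ = 2.211×10⁵ km = 2.211×10⁸ m.
Transfer ellipse a_t = (r₁ + r₂)/2 = 1.582×10⁸ m.
At r₁: circular v_c1 = √(μ/r₁) = 19960 m/s; transfer-perikrone v_p = √[μ(2/r₁ − 1/a_t)] = 23600 m/s.
Δv₁ = v_p − v_c1 = 3640 m/s.
At r₂: circular v_c2 = √(μ/r₂) = 13100 m/s; transfer-apokrone v_a = √[μ(2/r₂ − 1/a_t)] = 10160 m/s.
Δv₂ = v_c2 − v_a = 2936 m/s.
Total Δv = Δv₁ + Δv₂ = 6576 m/s = 6.576 km/s.

Δv_total ≈ 6.58 km/s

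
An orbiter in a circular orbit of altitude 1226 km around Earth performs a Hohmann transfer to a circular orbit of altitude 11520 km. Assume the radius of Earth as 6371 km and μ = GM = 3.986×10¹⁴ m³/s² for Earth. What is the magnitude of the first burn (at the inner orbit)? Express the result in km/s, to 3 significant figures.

r₁ = 6371 + 1226 = 7597.0 km = 7.5970×10⁶ m.
r₂ = 6371 + 11520 = 17891 km = 1.7891×10⁷ m.
Transfer ellipse a_t = (r₁ + r₂)/2 = 1.274×10⁷ m.
At r₁: circular v_c1 = √(μ/r₁) = 7243 m/s; transfer-perigee v_p = √[μ(2/r₁ − 1/a_t)] = 8582 m/s.
Δv₁ = v_p − v_c1 = 1339 m/s.
= 1.339 km/s.

Δv ≈ 1.34 km/s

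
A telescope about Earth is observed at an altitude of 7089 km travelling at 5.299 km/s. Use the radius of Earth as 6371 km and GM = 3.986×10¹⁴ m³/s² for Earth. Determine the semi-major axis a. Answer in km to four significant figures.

a ≈ 12800 km

r = 6371 + 7089 = 13460 km = 1.346×10⁷ m.
Vis-viva rearranged: 1/a = 2/r − v²/μ = 1.486×10⁻⁷ − 7.045×10⁻⁸ = 7.814×10⁻⁸ m⁻¹.
a = 1.280×10⁷ m = 12797 km.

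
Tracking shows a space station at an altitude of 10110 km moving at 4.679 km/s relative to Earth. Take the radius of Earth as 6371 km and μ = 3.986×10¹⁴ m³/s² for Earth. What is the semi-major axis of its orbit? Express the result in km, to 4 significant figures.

a ≈ 15050 km

r = 6371 + 10110 = 16481 km = 1.648×10⁷ m.
Vis-viva rearranged: 1/a = 2/r − v²/μ = 1.214×10⁻⁷ − 5.492×10⁻⁸ = 6.643×10⁻⁸ m⁻¹.
a = 1.505×10⁷ m = 15054 km.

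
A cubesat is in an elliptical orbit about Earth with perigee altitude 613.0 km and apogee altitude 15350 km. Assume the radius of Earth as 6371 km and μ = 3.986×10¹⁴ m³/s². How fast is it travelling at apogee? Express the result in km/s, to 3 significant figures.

r_p = 6371 + 613.0 = 6984.0 km = 6.9840×10⁶ m.
r_a = 6371 + 15350 = 21721 km = 2.1721×10⁷ m.
Semi-major axis a = (r_p + r_a)/2 = 14352 km = 1.435×10⁷ m.
Vis-viva: v² = μ(2/r − 1/a) = 3.986×10¹⁴ × (9.208×10⁻⁸ − 6.967×10⁻⁸) = 8.930×10⁶ m²/s².
v = 2988 m/s = 2.988 km/s.

v ≈ 2.99 km/s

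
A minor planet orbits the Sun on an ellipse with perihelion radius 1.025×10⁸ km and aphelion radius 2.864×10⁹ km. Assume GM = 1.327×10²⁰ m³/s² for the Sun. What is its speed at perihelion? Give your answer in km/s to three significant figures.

Semi-major axis a = (r_p + r_a)/2 = 1.4832×10⁹ km = 1.483×10¹² m.
Vis-viva: v² = μ(2/r − 1/a) = 1.327×10²⁰ × (1.951×10⁻¹¹ − 6.742×10⁻¹³) = 2.500×10⁹ m²/s².
v = 50000 m/s = 50.00 km/s.

v ≈ 50.0 km/s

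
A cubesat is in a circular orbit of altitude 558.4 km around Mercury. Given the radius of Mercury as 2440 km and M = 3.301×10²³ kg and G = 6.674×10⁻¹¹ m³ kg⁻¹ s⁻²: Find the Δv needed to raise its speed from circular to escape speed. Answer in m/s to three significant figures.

Δv ≈ 1120 m/s

μ = GM = 6.674×10⁻¹¹ × 3.301×10²³ = 2.203×10¹³ m³/s².
r = 2440 + 558.4 = 2998.4 km = 2.9984×10⁶ m.
Circular speed v_c = √(μ/r) = 2711 m/s.
Escape speed v_esc = √(2μ/r) = √2 × v_c = 3833 m/s.
Δv = v_esc − v_c = 1123 m/s.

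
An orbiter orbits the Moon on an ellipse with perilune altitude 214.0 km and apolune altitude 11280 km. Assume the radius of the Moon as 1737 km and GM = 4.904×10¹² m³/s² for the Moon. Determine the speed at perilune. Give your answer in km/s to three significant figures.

v ≈ 2.09 km/s

r_p = 1737 + 214.0 = 1951.0 km = 1.9510×10⁶ m.
r_a = 1737 + 11280 = 13017 km = 1.3017×10⁷ m.
Semi-major axis a = (r_p + r_a)/2 = 7484.0 km = 7.484×10⁶ m.
Vis-viva: v² = μ(2/r − 1/a) = 4.904×10¹² × (1.025×10⁻⁶ − 1.336×10⁻⁷) = 4.372×10⁶ m²/s².
v = 2091 m/s = 2.091 km/s.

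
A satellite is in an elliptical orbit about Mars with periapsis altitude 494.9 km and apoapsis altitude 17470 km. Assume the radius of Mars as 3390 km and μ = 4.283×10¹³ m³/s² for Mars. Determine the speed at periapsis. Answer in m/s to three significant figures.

r_p = 3390 + 494.9 = 3884.9 km = 3.8849×10⁶ m.
r_a = 3390 + 17470 = 20860 km = 2.0860×10⁷ m.
Semi-major axis a = (r_p + r_a)/2 = 12372 km = 1.237×10⁷ m.
Vis-viva: v² = μ(2/r − 1/a) = 4.283×10¹³ × (5.148×10⁻⁷ − 8.082×10⁻⁸) = 1.859×10⁷ m²/s².
v = 4311 m/s.

v ≈ 4310 m/s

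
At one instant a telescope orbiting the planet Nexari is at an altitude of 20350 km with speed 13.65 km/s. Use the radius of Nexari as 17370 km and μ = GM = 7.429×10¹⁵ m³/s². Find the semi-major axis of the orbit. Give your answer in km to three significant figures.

r = 17370 + 20350 = 37720 km = 3.772×10⁷ m.
Specific orbital energy ε = v²/2 − μ/r = (13650)²/2 − 7.429×10¹⁵/3.772×10⁷ = -1.038×10⁸ J/kg.
Since ε = −μ/(2a), a = −μ/(2ε) = 3.579×10⁷ m = 35789 km.

a ≈ 35800 km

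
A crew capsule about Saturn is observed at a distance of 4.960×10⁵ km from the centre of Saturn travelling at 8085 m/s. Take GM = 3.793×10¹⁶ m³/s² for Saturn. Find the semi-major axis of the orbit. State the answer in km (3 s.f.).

r = 4.960×10⁸ m.
Specific orbital energy ε = v²/2 − μ/r = (8085)²/2 − 3.793×10¹⁶/4.960×10⁸ = -4.379×10⁷ J/kg.
Since ε = −μ/(2a), a = −μ/(2ε) = 4.331×10⁸ m = 4.3311×10⁵ km.

a ≈ 4.33×10⁵ km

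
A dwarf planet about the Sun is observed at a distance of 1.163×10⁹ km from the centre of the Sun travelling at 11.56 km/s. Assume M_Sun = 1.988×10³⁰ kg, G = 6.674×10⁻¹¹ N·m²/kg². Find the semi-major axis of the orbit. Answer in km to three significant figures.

μ = GM = 6.674×10⁻¹¹ × 1.988×10³⁰ = 1.327×10²⁰ m³/s².
r = 1.163×10¹² m.
Specific orbital energy ε = v²/2 − μ/r = (11560)²/2 − 1.327×10²⁰/1.163×10¹² = -4.727×10⁷ J/kg.
Since ε = −μ/(2a), a = −μ/(2ε) = 1.404×10¹² m = 1.4035×10⁹ km.

a ≈ 1.40×10⁹ km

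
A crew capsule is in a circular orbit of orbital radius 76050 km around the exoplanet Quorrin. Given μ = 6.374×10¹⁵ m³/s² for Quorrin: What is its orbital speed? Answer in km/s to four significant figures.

r = 76050 km = 7.605×10⁷ m.
For a circular orbit v = √(μ/r) = √(6.374×10¹⁵ / 7.605×10⁷) = √(8.381×10⁷) = 9155 m/s.
That is 9.155 km/s.

v ≈ 9.155 km/s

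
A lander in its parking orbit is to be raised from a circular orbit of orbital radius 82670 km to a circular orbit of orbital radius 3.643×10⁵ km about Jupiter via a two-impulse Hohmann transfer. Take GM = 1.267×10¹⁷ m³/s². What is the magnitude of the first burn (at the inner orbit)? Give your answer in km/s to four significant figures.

Δv ≈ 10.83 km/s

r₁ = 82670 km = 8.267×10⁷ m.
r₂ = 3.643×10⁵ km = 3.643×10⁸ m.
Transfer ellipse a_t = (r₁ + r₂)/2 = 2.235×10⁸ m.
At r₁: circular v_c1 = √(μ/r₁) = 39150 m/s; transfer-perijove v_p = √[μ(2/r₁ − 1/a_t)] = 49980 m/s.
Δv₁ = v_p − v_c1 = 10830 m/s.
= 10.83 km/s.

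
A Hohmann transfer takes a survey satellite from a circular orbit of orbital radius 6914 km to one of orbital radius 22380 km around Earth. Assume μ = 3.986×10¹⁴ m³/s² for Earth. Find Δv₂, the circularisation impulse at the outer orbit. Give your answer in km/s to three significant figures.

r₁ = 6914 km = 6.914×10⁶ m.
r₂ = 22380 km = 2.238×10⁷ m.
Transfer ellipse a_t = (r₁ + r₂)/2 = 1.465×10⁷ m.
At r₁: circular v_c1 = √(μ/r₁) = 7593 m/s; transfer-perigee v_p = √[μ(2/r₁ − 1/a_t)] = 9386 m/s.
At r₂: circular v_c2 = √(μ/r₂) = 4220 m/s; transfer-apogee v_a = √[μ(2/r₂ − 1/a_t)] = 2900 m/s.
Δv₂ = v_c2 − v_a = 1321 m/s.
= 1.321 km/s.

Δv ≈ 1.32 km/s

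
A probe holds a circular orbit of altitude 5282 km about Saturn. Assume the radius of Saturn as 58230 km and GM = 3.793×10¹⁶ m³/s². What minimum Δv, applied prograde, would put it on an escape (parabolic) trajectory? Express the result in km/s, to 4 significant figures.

r = 58230 + 5282 = 63512 km = 6.3512×10⁷ m.
Circular speed v_c = √(μ/r) = 24440 m/s.
Escape speed v_esc = √(2μ/r) = √2 × v_c = 34560 m/s.
Δv = v_esc − v_c = 10120 m/s = 10.12 km/s.

Δv ≈ 10.12 km/s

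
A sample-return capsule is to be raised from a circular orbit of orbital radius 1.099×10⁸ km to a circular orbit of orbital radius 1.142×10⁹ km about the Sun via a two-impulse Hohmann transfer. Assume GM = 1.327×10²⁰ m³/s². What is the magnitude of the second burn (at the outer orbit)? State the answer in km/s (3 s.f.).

Δv ≈ 6.26 km/s

r₁ = 1.099×10⁸ km = 1.099×10¹¹ m.
r₂ = 1.142×10⁹ km = 1.142×10¹² m.
Transfer ellipse a_t = (r₁ + r₂)/2 = 6.260×10¹¹ m.
At r₁: circular v_c1 = √(μ/r₁) = 34750 m/s; transfer-perihelion v_p = √[μ(2/r₁ − 1/a_t)] = 46940 m/s.
At r₂: circular v_c2 = √(μ/r₂) = 10780 m/s; transfer-aphelion v_a = √[μ(2/r₂ − 1/a_t)] = 4517 m/s.
Δv₂ = v_c2 − v_a = 6263 m/s.
= 6.263 km/s.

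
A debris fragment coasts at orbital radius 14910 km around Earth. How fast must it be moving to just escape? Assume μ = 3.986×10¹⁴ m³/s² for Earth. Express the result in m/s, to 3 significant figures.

r = 14910 km = 1.491×10⁷ m.
Escape speed v_esc = √(2μ/r) = √(2 × 3.986×10¹⁴ / 1.491×10⁷) = √(5.347×10⁷) = 7312 m/s.

v_esc ≈ 7310 m/s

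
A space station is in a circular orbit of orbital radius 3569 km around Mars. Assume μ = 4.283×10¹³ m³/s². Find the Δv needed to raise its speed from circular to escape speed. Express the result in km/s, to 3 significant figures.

Δv ≈ 1.43 km/s

r = 3569 km = 3.569×10⁶ m.
Circular speed v_c = √(μ/r) = 3464 m/s.
Escape speed v_esc = √(2μ/r) = √2 × v_c = 4899 m/s.
Δv = v_esc − v_c = 1435 m/s = 1.435 km/s.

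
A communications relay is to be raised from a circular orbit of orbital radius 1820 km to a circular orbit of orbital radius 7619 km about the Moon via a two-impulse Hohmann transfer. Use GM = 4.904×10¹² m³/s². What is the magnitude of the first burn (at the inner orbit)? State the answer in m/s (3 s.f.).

r₁ = 1820 km = 1.820×10⁶ m.
r₂ = 7619 km = 7.619×10⁶ m.
Transfer ellipse a_t = (r₁ + r₂)/2 = 4.720×10⁶ m.
At r₁: circular v_c1 = √(μ/r₁) = 1641 m/s; transfer-perilune v_p = √[μ(2/r₁ − 1/a_t)] = 2086 m/s.
Δv₁ = v_p − v_c1 = 444.2 m/s.

Δv ≈ 444 m/s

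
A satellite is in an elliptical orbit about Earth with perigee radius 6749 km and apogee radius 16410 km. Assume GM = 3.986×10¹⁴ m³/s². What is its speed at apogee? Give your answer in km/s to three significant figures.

v ≈ 3.76 km/s

Semi-major axis a = (r_p + r_a)/2 = 11580 km = 1.158×10⁷ m.
Vis-viva: v² = μ(2/r − 1/a) = 3.986×10¹⁴ × (1.219×10⁻⁷ − 8.636×10⁻⁸) = 1.416×10⁷ m²/s².
v = 3763 m/s = 3.763 km/s.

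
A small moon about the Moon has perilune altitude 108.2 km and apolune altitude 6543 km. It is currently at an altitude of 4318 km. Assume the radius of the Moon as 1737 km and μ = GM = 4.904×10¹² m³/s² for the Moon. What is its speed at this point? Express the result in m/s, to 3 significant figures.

r_p = 1737 + 108.2 = 1845.2 km = 1.8452×10⁶ m.
r_a = 1737 + 6543 = 8280.0 km = 8.2800×10⁶ m.
r = 1737 + 4318 = 6055.0 km = 6.055×10⁶ m.
Semi-major axis a = (r_p + r_a)/2 = 5062.6 km = 5.063×10⁶ m.
Vis-viva: v² = μ(2/r − 1/a) = 4.904×10¹² × (3.303×10⁻⁷ − 1.975×10⁻⁷) = 6.511×10⁵ m²/s².
v = 806.9 m/s.

v ≈ 807 m/s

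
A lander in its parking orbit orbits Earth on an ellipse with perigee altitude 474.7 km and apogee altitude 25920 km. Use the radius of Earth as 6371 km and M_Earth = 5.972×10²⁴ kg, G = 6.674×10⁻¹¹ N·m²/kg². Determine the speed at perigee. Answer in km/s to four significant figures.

μ = GM = 6.674×10⁻¹¹ × 5.972×10²⁴ = 3.986×10¹⁴ m³/s².
r_p = 6371 + 474.7 = 6845.7 km = 6.8457×10⁶ m.
r_a = 6371 + 25920 = 32291 km = 3.2291×10⁷ m.
Semi-major axis a = (r_p + r_a)/2 = 19568 km = 1.957×10⁷ m.
Vis-viva: v² = μ(2/r − 1/a) = 3.986×10¹⁴ × (2.922×10⁻⁷ − 5.110×10⁻⁸) = 9.608×10⁷ m²/s².
v = 9802 m/s = 9.802 km/s.

v ≈ 9.802 km/s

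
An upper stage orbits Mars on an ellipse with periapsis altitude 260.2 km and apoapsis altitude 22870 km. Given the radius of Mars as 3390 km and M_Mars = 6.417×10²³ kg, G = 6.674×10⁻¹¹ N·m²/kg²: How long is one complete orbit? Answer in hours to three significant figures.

T ≈ 15.4 hours

μ = GM = 6.674×10⁻¹¹ × 6.417×10²³ = 4.283×10¹³ m³/s².
r_p = 3390 + 260.2 = 3650.2 km = 3.6502×10⁶ m.
r_a = 3390 + 22870 = 26260 km = 2.6260×10⁷ m.
Semi-major axis a = (r_p + r_a)/2 = (3650.2 + 26260)/2 = 14955 km = 1.496×10⁷ m.
By Kepler's third law T = 2π√(a³/μ) = 2π × 8.837×10³ = 5.553×10⁴ s.
= 15.42 hours.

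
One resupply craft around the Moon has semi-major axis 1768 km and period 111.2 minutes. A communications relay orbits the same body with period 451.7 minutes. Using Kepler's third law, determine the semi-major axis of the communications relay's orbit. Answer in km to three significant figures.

a₂ ≈ 4500 km

Kepler's third law: a³ ∝ T², so a₂ = a₁ (T₂/T₁)^(2/3).
T₂/T₁ = 4.062, (T₂/T₁)^(2/3) = 2.546.
a₂ = 1768 × 2.546 = 4501 km.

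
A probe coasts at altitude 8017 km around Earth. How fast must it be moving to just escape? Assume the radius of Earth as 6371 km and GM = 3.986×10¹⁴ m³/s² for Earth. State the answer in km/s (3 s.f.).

v_esc ≈ 7.44 km/s

r = 6371 + 8017 = 14388 km = 1.4388×10⁷ m.
Escape speed v_esc = √(2μ/r) = √(2 × 3.986×10¹⁴ / 1.439×10⁷) = √(5.541×10⁷) = 7444 m/s.
= 7.444 km/s.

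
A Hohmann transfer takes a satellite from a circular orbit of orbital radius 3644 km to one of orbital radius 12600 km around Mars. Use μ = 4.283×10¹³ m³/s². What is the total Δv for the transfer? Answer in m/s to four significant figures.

Δv_total ≈ 1451 m/s

r₁ = 3644 km = 3.644×10⁶ m.
r₂ = 12600 km = 1.260×10⁷ m.
Transfer ellipse a_t = (r₁ + r₂)/2 = 8.122×10⁶ m.
At r₁: circular v_c1 = √(μ/r₁) = 3428 m/s; transfer-periapsis v_p = √[μ(2/r₁ − 1/a_t)] = 4270 m/s.
Δv₁ = v_p − v_c1 = 841.8 m/s.
At r₂: circular v_c2 = √(μ/r₂) = 1844 m/s; transfer-apoapsis v_a = √[μ(2/r₂ − 1/a_t)] = 1235 m/s.
Δv₂ = v_c2 − v_a = 608.8 m/s.
Total Δv = Δv₁ + Δv₂ = 1451 m/s.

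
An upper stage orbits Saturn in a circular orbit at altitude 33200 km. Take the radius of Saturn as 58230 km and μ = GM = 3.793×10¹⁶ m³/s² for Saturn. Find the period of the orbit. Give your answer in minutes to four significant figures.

T ≈ 470.1 minutes

r = 58230 + 33200 = 91430 km = 9.1430×10⁷ m.
Kepler's third law: T = 2π√(r³/μ) = 2π√((9.143×10⁷)³ / 3.793×10¹⁶).
r³/μ = 2.015×10⁷ s², so T = 2π × 4.489×10³ = 2.820×10⁴ s.
Converting: 2.820×10⁴ s ÷ 60.00 = 470.1 minutes.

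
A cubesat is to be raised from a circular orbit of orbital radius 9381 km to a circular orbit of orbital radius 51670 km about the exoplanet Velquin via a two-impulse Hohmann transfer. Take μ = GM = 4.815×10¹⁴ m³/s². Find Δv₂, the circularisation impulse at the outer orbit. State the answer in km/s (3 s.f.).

r₁ = 9381 km = 9.381×10⁶ m.
r₂ = 51670 km = 5.167×10⁷ m.
Transfer ellipse a_t = (r₁ + r₂)/2 = 3.053×10⁷ m.
At r₁: circular v_c1 = √(μ/r₁) = 7164 m/s; transfer-periapsis v_p = √[μ(2/r₁ − 1/a_t)] = 9321 m/s.
At r₂: circular v_c2 = √(μ/r₂) = 3053 m/s; transfer-apoapsis v_a = √[μ(2/r₂ − 1/a_t)] = 1692 m/s.
Δv₂ = v_c2 − v_a = 1360 m/s.
= 1.360 km/s.

Δv ≈ 1.36 km/s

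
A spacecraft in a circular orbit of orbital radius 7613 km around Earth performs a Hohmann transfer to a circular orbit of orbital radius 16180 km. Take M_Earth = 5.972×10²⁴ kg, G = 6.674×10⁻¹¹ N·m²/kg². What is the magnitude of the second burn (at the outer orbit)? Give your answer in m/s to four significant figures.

μ = GM = 6.674×10⁻¹¹ × 5.972×10²⁴ = 3.986×10¹⁴ m³/s².
r₁ = 7613 km = 7.613×10⁶ m.
r₂ = 16180 km = 1.618×10⁷ m.
Transfer ellipse a_t = (r₁ + r₂)/2 = 1.190×10⁷ m.
At r₁: circular v_c1 = √(μ/r₁) = 7236 m/s; transfer-perigee v_p = √[μ(2/r₁ − 1/a_t)] = 8438 m/s.
At r₂: circular v_c2 = √(μ/r₂) = 4963 m/s; transfer-apogee v_a = √[μ(2/r₂ − 1/a_t)] = 3970 m/s.
Δv₂ = v_c2 − v_a = 992.8 m/s.

Δv ≈ 992.8 m/s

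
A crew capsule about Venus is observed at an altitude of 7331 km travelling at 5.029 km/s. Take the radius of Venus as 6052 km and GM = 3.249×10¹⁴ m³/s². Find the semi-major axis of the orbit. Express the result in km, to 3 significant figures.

a ≈ 14000 km

r = 6052 + 7331 = 13383 km = 1.338×10⁷ m.
Vis-viva rearranged: 1/a = 2/r − v²/μ = 1.494×10⁻⁷ − 7.784×10⁻⁸ = 7.160×10⁻⁸ m⁻¹.
a = 1.397×10⁷ m = 13966 km.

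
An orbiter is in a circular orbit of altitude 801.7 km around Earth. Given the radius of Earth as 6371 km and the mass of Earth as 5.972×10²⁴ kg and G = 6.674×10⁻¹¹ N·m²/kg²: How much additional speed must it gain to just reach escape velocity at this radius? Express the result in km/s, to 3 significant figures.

Δv ≈ 3.09 km/s

μ = GM = 6.674×10⁻¹¹ × 5.972×10²⁴ = 3.986×10¹⁴ m³/s².
r = 6371 + 801.7 = 7172.7 km = 7.1727×10⁶ m.
Circular speed v_c = √(μ/r) = 7454 m/s.
Escape speed v_esc = √(2μ/r) = √2 × v_c = 10540 m/s.
Δv = v_esc − v_c = 3088 m/s = 3.088 km/s.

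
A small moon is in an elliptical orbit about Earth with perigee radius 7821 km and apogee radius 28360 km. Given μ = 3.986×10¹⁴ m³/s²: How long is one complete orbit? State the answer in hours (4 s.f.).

Semi-major axis a = (r_p + r_a)/2 = (7821.0 + 28360)/2 = 18090 km = 1.809×10⁷ m.
By Kepler's third law T = 2π√(a³/μ) = 2π × 3.854×10³ = 2.422×10⁴ s.
= 6.726 hours.

T ≈ 6.726 hours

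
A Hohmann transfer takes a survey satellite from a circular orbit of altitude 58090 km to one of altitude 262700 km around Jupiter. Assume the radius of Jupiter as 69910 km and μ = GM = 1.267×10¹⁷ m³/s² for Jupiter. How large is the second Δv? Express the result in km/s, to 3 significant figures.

Δv ≈ 4.97 km/s

r₁ = 69910 + 58090 = 128000 km = 1.2800×10⁸ m.
r₂ = 69910 + 262700 = 332610 km = 3.3261×10⁸ m.
Transfer ellipse a_t = (r₁ + r₂)/2 = 2.303×10⁸ m.
At r₁: circular v_c1 = √(μ/r₁) = 31460 m/s; transfer-perijove v_p = √[μ(2/r₁ − 1/a_t)] = 37810 m/s.
At r₂: circular v_c2 = √(μ/r₂) = 19520 m/s; transfer-apojove v_a = √[μ(2/r₂ − 1/a_t)] = 14550 m/s.
Δv₂ = v_c2 − v_a = 4967 m/s.
= 4.967 km/s.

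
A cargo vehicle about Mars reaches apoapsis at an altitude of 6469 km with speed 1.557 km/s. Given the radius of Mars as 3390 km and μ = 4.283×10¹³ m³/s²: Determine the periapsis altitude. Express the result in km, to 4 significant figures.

periapsis altitude ≈ 425.4 km

r_a = 3390 + 6469 = 9859.0 km = 9.859×10⁶ m.
Specific energy ε = v²/2 − μ/r = -3.132×10⁶ J/kg, so a = −μ/(2ε) = 6.837×10⁶ m.
The apsides satisfy r_p + r_a = 2a, so the periapsis radius is 2a − r_a = 3.815×10⁶ m = 3815.4 km.
Periapsis altitude = 3815.4 − 3390 = 425.40 km.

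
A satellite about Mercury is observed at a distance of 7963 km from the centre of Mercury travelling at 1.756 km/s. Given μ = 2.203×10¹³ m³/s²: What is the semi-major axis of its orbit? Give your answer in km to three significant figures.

a ≈ 8990 km

r = 7.963×10⁶ m.
Specific orbital energy ε = v²/2 − μ/r = (1756)²/2 − 2.203×10¹³/7.963×10⁶ = -1.225×10⁶ J/kg.
Since ε = −μ/(2a), a = −μ/(2ε) = 8.993×10⁶ m = 8993.5 km.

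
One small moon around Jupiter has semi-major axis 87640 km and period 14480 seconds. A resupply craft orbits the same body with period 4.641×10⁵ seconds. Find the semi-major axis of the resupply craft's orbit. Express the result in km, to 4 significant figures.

Kepler's third law: a³ ∝ T², so a₂ = a₁ (T₂/T₁)^(2/3).
T₂/T₁ = 32.05, (T₂/T₁)^(2/3) = 10.09.
a₂ = 87640 × 10.09 = 8.843×10⁵ km.

a₂ ≈ 8.843×10⁵ km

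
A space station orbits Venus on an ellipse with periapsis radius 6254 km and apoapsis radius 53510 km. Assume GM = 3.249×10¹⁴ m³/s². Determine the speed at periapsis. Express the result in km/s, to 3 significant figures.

v ≈ 9.65 km/s

Semi-major axis a = (r_p + r_a)/2 = 29882 km = 2.988×10⁷ m.
Vis-viva: v² = μ(2/r − 1/a) = 3.249×10¹⁴ × (3.198×10⁻⁷ − 3.346×10⁻⁸) = 9.303×10⁷ m²/s².
v = 9645 m/s = 9.645 km/s.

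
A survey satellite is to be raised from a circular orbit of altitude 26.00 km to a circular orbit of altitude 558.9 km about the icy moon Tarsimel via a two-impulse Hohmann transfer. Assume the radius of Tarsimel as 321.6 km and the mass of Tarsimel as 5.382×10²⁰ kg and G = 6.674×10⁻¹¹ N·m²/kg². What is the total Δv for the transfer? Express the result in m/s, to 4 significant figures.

μ = GM = 6.674×10⁻¹¹ × 5.382×10²⁰ = 3.592×10¹⁰ m³/s².
r₁ = 321.6 + 26.00 = 347.60 km = 3.4760×10⁵ m.
r₂ = 321.6 + 558.9 = 880.50 km = 8.8050×10⁵ m.
Transfer ellipse a_t = (r₁ + r₂)/2 = 6.140×10⁵ m.
At r₁: circular v_c1 = √(μ/r₁) = 321.5 m/s; transfer-periapsis v_p = √[μ(2/r₁ − 1/a_t)] = 384.9 m/s.
Δv₁ = v_p − v_c1 = 63.48 m/s.
At r₂: circular v_c2 = √(μ/r₂) = 202.0 m/s; transfer-apoapsis v_a = √[μ(2/r₂ − 1/a_t)] = 152.0 m/s.
Δv₂ = v_c2 − v_a = 50.01 m/s.
Total Δv = Δv₁ + Δv₂ = 113.5 m/s.

Δv_total ≈ 113.5 m/s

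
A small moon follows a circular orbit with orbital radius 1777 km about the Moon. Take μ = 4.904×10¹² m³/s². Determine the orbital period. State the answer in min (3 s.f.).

r = 1777 km = 1.777×10⁶ m.
Kepler's third law: T = 2π√(r³/μ) = 2π√((1.777×10⁶)³ / 4.904×10¹²).
r³/μ = 1.144×10⁶ s², so T = 2π × 1.070×10³ = 6.721×10³ s.
Converting: 6.721×10³ s ÷ 60.00 = 112.0 min.

T ≈ 112 min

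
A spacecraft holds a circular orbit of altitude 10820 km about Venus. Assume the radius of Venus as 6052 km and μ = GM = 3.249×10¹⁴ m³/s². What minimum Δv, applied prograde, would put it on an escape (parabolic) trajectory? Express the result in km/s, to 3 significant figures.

r = 6052 + 10820 = 16872 km = 1.6872×10⁷ m.
Circular speed v_c = √(μ/r) = 4388 m/s.
Escape speed v_esc = √(2μ/r) = √2 × v_c = 6206 m/s.
Δv = v_esc − v_c = 1818 m/s = 1.818 km/s.

Δv ≈ 1.82 km/s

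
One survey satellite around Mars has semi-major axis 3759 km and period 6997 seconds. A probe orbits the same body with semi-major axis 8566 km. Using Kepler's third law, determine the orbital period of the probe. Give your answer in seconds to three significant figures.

Kepler's third law: T² ∝ a³, so T₂ = T₁ (a₂/a₁)^(3/2).
a₂/a₁ = 2.279, (a₂/a₁)^(3/2) = 3.440.
T₂ = 6997 × 3.440 = 24070 seconds.

T₂ ≈ 24100 seconds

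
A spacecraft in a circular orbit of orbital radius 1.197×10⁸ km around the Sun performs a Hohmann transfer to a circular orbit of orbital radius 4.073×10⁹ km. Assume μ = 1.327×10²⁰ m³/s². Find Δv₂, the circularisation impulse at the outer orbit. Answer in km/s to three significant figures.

Δv ≈ 4.34 km/s

r₁ = 1.197×10⁸ km = 1.197×10¹¹ m.
r₂ = 4.073×10⁹ km = 4.073×10¹² m.
Transfer ellipse a_t = (r₁ + r₂)/2 = 2.096×10¹² m.
At r₁: circular v_c1 = √(μ/r₁) = 33300 m/s; transfer-perihelion v_p = √[μ(2/r₁ − 1/a_t)] = 46410 m/s.
At r₂: circular v_c2 = √(μ/r₂) = 5708 m/s; transfer-aphelion v_a = √[μ(2/r₂ − 1/a_t)] = 1364 m/s.
Δv₂ = v_c2 − v_a = 4344 m/s.
= 4.344 km/s.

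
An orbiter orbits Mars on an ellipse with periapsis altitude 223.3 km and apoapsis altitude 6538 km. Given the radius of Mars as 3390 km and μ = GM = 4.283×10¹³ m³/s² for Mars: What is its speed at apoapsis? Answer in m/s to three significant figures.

r_p = 3390 + 223.3 = 3613.3 km = 3.6133×10⁶ m.
r_a = 3390 + 6538 = 9928.0 km = 9.9280×10⁶ m.
Semi-major axis a = (r_p + r_a)/2 = 6770.6 km = 6.771×10⁶ m.
Vis-viva: v² = μ(2/r − 1/a) = 4.283×10¹³ × (2.015×10⁻⁷ − 1.477×10⁻⁷) = 2.302×10⁶ m²/s².
v = 1517 m/s.

v ≈ 1520 m/s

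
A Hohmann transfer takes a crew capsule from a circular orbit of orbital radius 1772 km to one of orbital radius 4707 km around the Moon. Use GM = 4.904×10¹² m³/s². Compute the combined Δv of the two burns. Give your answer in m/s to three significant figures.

r₁ = 1772 km = 1.772×10⁶ m.
r₂ = 4707 km = 4.707×10⁶ m.
Transfer ellipse a_t = (r₁ + r₂)/2 = 3.240×10⁶ m.
At r₁: circular v_c1 = √(μ/r₁) = 1664 m/s; transfer-perilune v_p = √[μ(2/r₁ − 1/a_t)] = 2005 m/s.
Δv₁ = v_p − v_c1 = 341.7 m/s.
At r₂: circular v_c2 = √(μ/r₂) = 1021 m/s; transfer-apolune v_a = √[μ(2/r₂ − 1/a_t)] = 754.9 m/s.
Δv₂ = v_c2 − v_a = 265.8 m/s.
Total Δv = Δv₁ + Δv₂ = 607.5 m/s.

Δv_total ≈ 608 m/s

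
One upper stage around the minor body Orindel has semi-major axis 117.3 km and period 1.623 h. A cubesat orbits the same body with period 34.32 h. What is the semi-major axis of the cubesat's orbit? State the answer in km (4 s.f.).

Kepler's third law: a³ ∝ T², so a₂ = a₁ (T₂/T₁)^(2/3).
T₂/T₁ = 21.15, (T₂/T₁)^(2/3) = 7.647.
a₂ = 117.3 × 7.647 = 897.0 km.

a₂ ≈ 897.0 km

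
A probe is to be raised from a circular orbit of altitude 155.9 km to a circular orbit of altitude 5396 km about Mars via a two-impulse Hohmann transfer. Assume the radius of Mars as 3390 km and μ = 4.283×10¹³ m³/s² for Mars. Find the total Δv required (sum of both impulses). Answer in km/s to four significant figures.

Δv_total ≈ 1.207 km/s

r₁ = 3390 + 155.9 = 3545.9 km = 3.5459×10⁶ m.
r₂ = 3390 + 5396 = 8786.0 km = 8.7860×10⁶ m.
Transfer ellipse a_t = (r₁ + r₂)/2 = 6.166×10⁶ m.
At r₁: circular v_c1 = √(μ/r₁) = 3475 m/s; transfer-periapsis v_p = √[μ(2/r₁ − 1/a_t)] = 4149 m/s.
Δv₁ = v_p − v_c1 = 673.2 m/s.
At r₂: circular v_c2 = √(μ/r₂) = 2208 m/s; transfer-apoapsis v_a = √[μ(2/r₂ − 1/a_t)] = 1674 m/s.
Δv₂ = v_c2 − v_a = 533.6 m/s.
Total Δv = Δv₁ + Δv₂ = 1207 m/s = 1.207 km/s.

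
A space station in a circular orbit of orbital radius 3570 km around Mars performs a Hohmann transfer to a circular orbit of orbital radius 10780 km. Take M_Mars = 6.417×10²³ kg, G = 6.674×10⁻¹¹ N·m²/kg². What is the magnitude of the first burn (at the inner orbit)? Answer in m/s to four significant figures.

Δv ≈ 781.9 m/s

μ = GM = 6.674×10⁻¹¹ × 6.417×10²³ = 4.283×10¹³ m³/s².
r₁ = 3570 km = 3.570×10⁶ m.
r₂ = 10780 km = 1.078×10⁷ m.
Transfer ellipse a_t = (r₁ + r₂)/2 = 7.175×10⁶ m.
At r₁: circular v_c1 = √(μ/r₁) = 3464 m/s; transfer-periapsis v_p = √[μ(2/r₁ − 1/a_t)] = 4245 m/s.
Δv₁ = v_p − v_c1 = 781.9 m/s.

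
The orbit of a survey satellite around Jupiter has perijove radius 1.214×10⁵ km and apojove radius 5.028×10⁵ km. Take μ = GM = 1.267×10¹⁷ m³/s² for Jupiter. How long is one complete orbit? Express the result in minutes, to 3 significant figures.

T ≈ 1620 minutes

Semi-major axis a = (r_p + r_a)/2 = (1.2140×10⁵ + 5.0280×10⁵)/2 = 3.1210×10⁵ km = 3.121×10⁸ m.
By Kepler's third law T = 2π√(a³/μ) = 2π × 1.549×10⁴ = 9.733×10⁴ s.
= 1622 minutes.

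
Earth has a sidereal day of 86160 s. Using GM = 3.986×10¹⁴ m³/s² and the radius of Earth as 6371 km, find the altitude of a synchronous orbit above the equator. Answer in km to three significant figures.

h_sync ≈ 35800 km

A synchronous orbit has period T, so by Kepler's third law a = (μT²/4π²)^(1/3).
μT²/4π² = 3.986×10¹⁴ × (8.616×10⁴)² / 39.48 = 7.495×10²² m³.
a = 4.216×10⁷ m = 42163 km.
Altitude h = a − R = 42163 − 6371 = 35792 km.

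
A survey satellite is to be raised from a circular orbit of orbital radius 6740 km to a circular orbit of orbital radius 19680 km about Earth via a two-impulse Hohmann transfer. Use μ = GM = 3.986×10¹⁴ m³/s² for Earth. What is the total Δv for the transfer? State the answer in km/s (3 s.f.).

r₁ = 6740 km = 6.740×10⁶ m.
r₂ = 19680 km = 1.968×10⁷ m.
Transfer ellipse a_t = (r₁ + r₂)/2 = 1.321×10⁷ m.
At r₁: circular v_c1 = √(μ/r₁) = 7690 m/s; transfer-perigee v_p = √[μ(2/r₁ − 1/a_t)] = 9386 m/s.
Δv₁ = v_p − v_c1 = 1696 m/s.
At r₂: circular v_c2 = √(μ/r₂) = 4500 m/s; transfer-apogee v_a = √[μ(2/r₂ − 1/a_t)] = 3215 m/s.
Δv₂ = v_c2 − v_a = 1286 m/s.
Total Δv = Δv₁ + Δv₂ = 2982 m/s = 2.982 km/s.

Δv_total ≈ 2.98 km/s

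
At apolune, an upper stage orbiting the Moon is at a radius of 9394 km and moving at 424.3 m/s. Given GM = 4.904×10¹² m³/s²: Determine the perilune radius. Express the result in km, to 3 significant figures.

perilune radius ≈ 1960 km

r_a = 9.394×10⁶ m.
Specific energy ε = v²/2 − μ/r = -4.320×10⁵ J/kg, so a = −μ/(2ε) = 5.676×10⁶ m.
The apsides satisfy r_p + r_a = 2a, so the perilune radius is 2a − r_a = 1.957×10⁶ m = 1957.3 km.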